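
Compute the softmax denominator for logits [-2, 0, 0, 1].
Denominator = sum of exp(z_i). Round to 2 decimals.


Denom = e^-2=0.1353 + e^0=1.0000 + e^0=1.0000 + e^1=2.7183. Sum = 4.8536, which rounds to 4.85.

4.85


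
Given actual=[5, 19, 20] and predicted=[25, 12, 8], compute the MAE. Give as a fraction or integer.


MAE = (1/3) * (|5-25|=20 + |19-12|=7 + |20-8|=12). Sum = 39. MAE = 13.

13


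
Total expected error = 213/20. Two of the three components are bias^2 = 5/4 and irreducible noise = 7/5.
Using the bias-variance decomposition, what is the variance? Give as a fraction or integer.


Total error = bias^2 + variance + irreducible noise. So variance = 213/20 - 5/4 - 7/5 = 8.

8


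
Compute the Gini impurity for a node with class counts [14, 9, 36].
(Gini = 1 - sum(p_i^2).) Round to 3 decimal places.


Total = 59. Proportions: 14/59, 9/59, 36/59. sum(p_i^2) = 0.4519. Gini = 1 - 0.4519 = 0.5481, which rounds to 0.548.

0.548


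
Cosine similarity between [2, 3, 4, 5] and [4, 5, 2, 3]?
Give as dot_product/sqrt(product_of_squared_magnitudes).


dot = 46. |a|^2 = 54, |b|^2 = 54. cos = 46/sqrt(2916).

46/sqrt(2916)


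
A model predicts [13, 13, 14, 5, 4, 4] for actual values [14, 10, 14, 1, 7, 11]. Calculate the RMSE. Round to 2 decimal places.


MSE = 14.0000. RMSE = sqrt(14.0000) = 3.74.

3.74


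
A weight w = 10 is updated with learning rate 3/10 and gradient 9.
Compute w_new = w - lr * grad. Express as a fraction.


w_new = 10 - 3/10 * 9 = 10 - 27/10 = 73/10.

73/10


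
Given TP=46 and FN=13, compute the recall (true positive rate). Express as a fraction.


Recall = TP / (TP + FN) = 46 / 59 = 46/59.

46/59


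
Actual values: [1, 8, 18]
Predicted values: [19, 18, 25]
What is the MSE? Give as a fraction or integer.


MSE = (1/3) * ((1-19)^2=324 + (8-18)^2=100 + (18-25)^2=49). Sum = 473. MSE = 473/3.

473/3


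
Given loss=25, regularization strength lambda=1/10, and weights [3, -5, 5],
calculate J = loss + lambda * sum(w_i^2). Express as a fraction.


L2 sq norm = sum(w^2) = 59. J = 25 + 1/10 * 59 = 309/10.

309/10


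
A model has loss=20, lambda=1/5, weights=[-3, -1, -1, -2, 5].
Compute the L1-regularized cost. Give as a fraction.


L1 norm = sum(|w|) = 12. J = 20 + 1/5 * 12 = 112/5.

112/5


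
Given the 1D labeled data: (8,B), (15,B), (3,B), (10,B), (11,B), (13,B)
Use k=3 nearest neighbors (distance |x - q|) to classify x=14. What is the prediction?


Distances: |8-14|=6, |15-14|=1, |3-14|=11, |10-14|=4, |11-14|=3, |13-14|=1. 3 nearest: (15,B), (13,B), (11,B). Counts: {'B': 3}. Majority class: B.

B


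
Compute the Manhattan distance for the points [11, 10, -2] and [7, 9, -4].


d = sum of absolute differences: |11-7|=4 + |10-9|=1 + |-2--4|=2 = 7.

7


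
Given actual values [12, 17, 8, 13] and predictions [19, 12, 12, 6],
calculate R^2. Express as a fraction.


Mean(y) = 25/2. SS_res = 139. SS_tot = 41. R^2 = 1 - 139/(41) = -98/41.

-98/41


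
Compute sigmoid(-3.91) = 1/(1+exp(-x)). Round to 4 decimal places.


sigma(-3.91) = 1/(1+e^(3.91)) = 1/(1+49.898952) = 1/50.898952 = 0.0196.

0.0196


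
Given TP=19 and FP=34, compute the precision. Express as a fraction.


Precision = TP / (TP + FP) = 19 / 53 = 19/53.

19/53


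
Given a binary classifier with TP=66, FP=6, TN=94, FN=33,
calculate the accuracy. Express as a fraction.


Accuracy = (TP + TN) / (TP + TN + FP + FN) = (66 + 94) / 199 = 160/199.

160/199


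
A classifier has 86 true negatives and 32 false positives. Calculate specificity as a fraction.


Specificity = TN / (TN + FP) = 86 / 118 = 43/59.

43/59


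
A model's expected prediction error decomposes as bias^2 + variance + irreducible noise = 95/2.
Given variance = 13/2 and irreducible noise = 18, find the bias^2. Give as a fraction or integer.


Total error = bias^2 + variance + irreducible noise. So bias^2 = 95/2 - 13/2 - 18 = 23.

23


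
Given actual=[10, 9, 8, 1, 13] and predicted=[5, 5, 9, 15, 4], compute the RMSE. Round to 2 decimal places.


MSE = 63.8000. RMSE = sqrt(63.8000) = 7.99.

7.99


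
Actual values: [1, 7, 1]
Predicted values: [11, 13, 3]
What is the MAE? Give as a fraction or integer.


MAE = (1/3) * (|1-11|=10 + |7-13|=6 + |1-3|=2). Sum = 18. MAE = 6.

6


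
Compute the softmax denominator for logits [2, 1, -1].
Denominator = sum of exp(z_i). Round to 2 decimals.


Denom = e^2=7.3891 + e^1=2.7183 + e^-1=0.3679. Sum = 10.4753, which rounds to 10.48.

10.48


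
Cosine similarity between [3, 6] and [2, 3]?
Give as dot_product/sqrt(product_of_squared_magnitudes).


dot = 24. |a|^2 = 45, |b|^2 = 13. cos = 24/sqrt(585).

24/sqrt(585)


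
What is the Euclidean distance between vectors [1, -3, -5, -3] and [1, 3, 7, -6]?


d = sqrt(sum of squared differences). (1-1)^2=0, (-3-3)^2=36, (-5-7)^2=144, (-3--6)^2=9. Sum = 189.

sqrt(189)


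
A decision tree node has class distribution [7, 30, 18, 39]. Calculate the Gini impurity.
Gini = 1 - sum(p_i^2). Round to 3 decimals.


Total = 94. Proportions: 7/94, 30/94, 18/94, 39/94. sum(p_i^2) = 0.3162. Gini = 1 - 0.3162 = 0.6838, which rounds to 0.684.

0.684


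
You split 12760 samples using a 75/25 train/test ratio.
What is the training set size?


Test set = 12760 * 25% = 3190. Training set = 12760 - 3190 = 9570.

9570


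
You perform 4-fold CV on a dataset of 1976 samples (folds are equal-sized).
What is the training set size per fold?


Each validation fold has 1976/4 = 494 samples. Training set = 1976 - 494 = 1482.

1482


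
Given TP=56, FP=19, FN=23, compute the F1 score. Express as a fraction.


Precision = 56/75 = 56/75. Recall = 56/79 = 56/79. F1 = 2*P*R/(P+R) = 8/11.

8/11


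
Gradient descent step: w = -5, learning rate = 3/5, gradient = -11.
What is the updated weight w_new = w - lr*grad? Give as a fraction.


w_new = -5 - 3/5 * -11 = -5 - -33/5 = 8/5.

8/5


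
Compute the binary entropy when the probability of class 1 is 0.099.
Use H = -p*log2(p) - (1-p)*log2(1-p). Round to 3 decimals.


H = -0.099*log2(0.099) - 0.901*log2(0.901) = 0.466.

0.466


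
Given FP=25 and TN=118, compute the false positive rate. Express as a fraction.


FPR = FP / (FP + TN) = 25 / 143 = 25/143.

25/143


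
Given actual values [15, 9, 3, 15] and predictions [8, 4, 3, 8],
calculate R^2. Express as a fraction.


Mean(y) = 21/2. SS_res = 123. SS_tot = 99. R^2 = 1 - 123/(99) = -8/33.

-8/33


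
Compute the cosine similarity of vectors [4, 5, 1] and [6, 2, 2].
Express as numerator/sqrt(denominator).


dot = 36. |a|^2 = 42, |b|^2 = 44. cos = 36/sqrt(1848).

36/sqrt(1848)


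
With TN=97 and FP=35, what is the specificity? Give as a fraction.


Specificity = TN / (TN + FP) = 97 / 132 = 97/132.

97/132


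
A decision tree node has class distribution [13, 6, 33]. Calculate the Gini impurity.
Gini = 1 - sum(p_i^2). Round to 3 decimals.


Total = 52. Proportions: 13/52, 6/52, 33/52. sum(p_i^2) = 0.4786. Gini = 1 - 0.4786 = 0.5214, which rounds to 0.521.

0.521


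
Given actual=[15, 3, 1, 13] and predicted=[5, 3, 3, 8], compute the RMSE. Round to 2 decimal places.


MSE = 32.2500. RMSE = sqrt(32.2500) = 5.68.

5.68


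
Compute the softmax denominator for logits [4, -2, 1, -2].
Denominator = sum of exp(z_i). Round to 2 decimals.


Denom = e^4=54.5982 + e^-2=0.1353 + e^1=2.7183 + e^-2=0.1353. Sum = 57.5871, which rounds to 57.59.

57.59


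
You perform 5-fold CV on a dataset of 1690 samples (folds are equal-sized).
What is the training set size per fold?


Each validation fold has 1690/5 = 338 samples. Training set = 1690 - 338 = 1352.

1352


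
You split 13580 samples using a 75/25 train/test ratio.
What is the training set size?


Test set = 13580 * 25% = 3395. Training set = 13580 - 3395 = 10185.

10185


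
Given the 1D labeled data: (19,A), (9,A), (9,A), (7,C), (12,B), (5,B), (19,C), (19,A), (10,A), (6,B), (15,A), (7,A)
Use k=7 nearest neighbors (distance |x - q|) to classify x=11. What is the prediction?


Distances: |19-11|=8, |9-11|=2, |9-11|=2, |7-11|=4, |12-11|=1, |5-11|=6, |19-11|=8, |19-11|=8, |10-11|=1, |6-11|=5, |15-11|=4, |7-11|=4. 7 nearest: (10,A), (12,B), (9,A), (9,A), (15,A), (7,A), (7,C). Counts: {'A': 5, 'B': 1, 'C': 1}. Majority class: A.

A


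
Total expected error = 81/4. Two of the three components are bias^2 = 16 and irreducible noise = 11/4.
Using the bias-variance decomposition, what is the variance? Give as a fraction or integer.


Total error = bias^2 + variance + irreducible noise. So variance = 81/4 - 16 - 11/4 = 3/2.

3/2


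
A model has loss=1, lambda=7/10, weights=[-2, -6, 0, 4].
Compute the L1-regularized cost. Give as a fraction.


L1 norm = sum(|w|) = 12. J = 1 + 7/10 * 12 = 47/5.

47/5


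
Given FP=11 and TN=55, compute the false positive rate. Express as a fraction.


FPR = FP / (FP + TN) = 11 / 66 = 1/6.

1/6


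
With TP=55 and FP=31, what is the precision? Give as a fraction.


Precision = TP / (TP + FP) = 55 / 86 = 55/86.

55/86


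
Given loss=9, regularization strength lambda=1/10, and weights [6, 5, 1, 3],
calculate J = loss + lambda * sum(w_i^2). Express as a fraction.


L2 sq norm = sum(w^2) = 71. J = 9 + 1/10 * 71 = 161/10.

161/10


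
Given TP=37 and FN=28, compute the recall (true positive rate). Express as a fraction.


Recall = TP / (TP + FN) = 37 / 65 = 37/65.

37/65


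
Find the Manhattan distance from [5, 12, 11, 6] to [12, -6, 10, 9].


d = sum of absolute differences: |5-12|=7 + |12--6|=18 + |11-10|=1 + |6-9|=3 = 29.

29


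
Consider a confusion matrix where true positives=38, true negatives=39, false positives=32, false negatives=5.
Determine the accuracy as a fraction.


Accuracy = (TP + TN) / (TP + TN + FP + FN) = (38 + 39) / 114 = 77/114.

77/114


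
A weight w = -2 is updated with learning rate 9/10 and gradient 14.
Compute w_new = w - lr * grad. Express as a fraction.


w_new = -2 - 9/10 * 14 = -2 - 63/5 = -73/5.

-73/5


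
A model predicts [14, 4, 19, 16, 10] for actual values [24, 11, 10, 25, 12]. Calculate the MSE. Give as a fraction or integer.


MSE = (1/5) * ((24-14)^2=100 + (11-4)^2=49 + (10-19)^2=81 + (25-16)^2=81 + (12-10)^2=4). Sum = 315. MSE = 63.

63


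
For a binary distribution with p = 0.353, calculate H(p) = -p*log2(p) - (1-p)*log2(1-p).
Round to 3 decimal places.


H = -0.353*log2(0.353) - 0.647*log2(0.647) = 0.937.

0.937


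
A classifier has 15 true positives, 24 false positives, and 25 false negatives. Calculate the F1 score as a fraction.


Precision = 15/39 = 5/13. Recall = 15/40 = 3/8. F1 = 2*P*R/(P+R) = 30/79.

30/79


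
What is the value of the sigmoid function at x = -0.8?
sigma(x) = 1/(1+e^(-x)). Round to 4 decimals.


sigma(-0.8) = 1/(1+e^(0.8)) = 1/(1+2.225541) = 1/3.225541 = 0.3100.

0.3100


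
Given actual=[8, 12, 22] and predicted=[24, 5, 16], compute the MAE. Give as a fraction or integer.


MAE = (1/3) * (|8-24|=16 + |12-5|=7 + |22-16|=6). Sum = 29. MAE = 29/3.

29/3


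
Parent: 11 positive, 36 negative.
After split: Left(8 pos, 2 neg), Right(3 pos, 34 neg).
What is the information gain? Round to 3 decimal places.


H(parent) = 0.7850. H(left) = 0.7219, H(right) = 0.4060. Weighted = (10/47)*0.7219 + (37/47)*0.4060 = 0.4732. IG = 0.7850 - 0.4732 = 0.3118, which rounds to 0.312.

0.312


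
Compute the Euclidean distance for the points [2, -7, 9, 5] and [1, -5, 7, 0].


d = sqrt(sum of squared differences). (2-1)^2=1, (-7--5)^2=4, (9-7)^2=4, (5-0)^2=25. Sum = 34.

sqrt(34)


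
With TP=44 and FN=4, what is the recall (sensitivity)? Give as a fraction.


Recall = TP / (TP + FN) = 44 / 48 = 11/12.

11/12


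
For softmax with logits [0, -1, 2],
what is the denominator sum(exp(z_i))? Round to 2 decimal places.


Denom = e^0=1.0000 + e^-1=0.3679 + e^2=7.3891. Sum = 8.7570, which rounds to 8.76.

8.76


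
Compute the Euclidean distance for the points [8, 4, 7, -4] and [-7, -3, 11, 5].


d = sqrt(sum of squared differences). (8--7)^2=225, (4--3)^2=49, (7-11)^2=16, (-4-5)^2=81. Sum = 371.

sqrt(371)


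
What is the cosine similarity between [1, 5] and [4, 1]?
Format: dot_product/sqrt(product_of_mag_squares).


dot = 9. |a|^2 = 26, |b|^2 = 17. cos = 9/sqrt(442).

9/sqrt(442)


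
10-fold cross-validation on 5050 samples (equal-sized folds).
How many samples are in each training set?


Each validation fold has 5050/10 = 505 samples. Training set = 5050 - 505 = 4545.

4545


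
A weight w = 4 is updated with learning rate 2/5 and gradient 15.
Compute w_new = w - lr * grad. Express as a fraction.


w_new = 4 - 2/5 * 15 = 4 - 6 = -2.

-2


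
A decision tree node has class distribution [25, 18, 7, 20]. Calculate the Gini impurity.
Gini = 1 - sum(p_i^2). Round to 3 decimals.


Total = 70. Proportions: 25/70, 18/70, 7/70, 20/70. sum(p_i^2) = 0.2853. Gini = 1 - 0.2853 = 0.7147, which rounds to 0.715.

0.715


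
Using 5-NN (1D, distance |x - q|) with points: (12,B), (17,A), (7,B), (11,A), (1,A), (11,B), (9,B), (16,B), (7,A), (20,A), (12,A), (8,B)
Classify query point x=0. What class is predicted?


Distances: |12-0|=12, |17-0|=17, |7-0|=7, |11-0|=11, |1-0|=1, |11-0|=11, |9-0|=9, |16-0|=16, |7-0|=7, |20-0|=20, |12-0|=12, |8-0|=8. 5 nearest: (1,A), (7,A), (7,B), (8,B), (9,B). Counts: {'A': 2, 'B': 3}. Majority class: B.

B


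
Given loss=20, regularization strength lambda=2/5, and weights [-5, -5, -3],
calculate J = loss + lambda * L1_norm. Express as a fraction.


L1 norm = sum(|w|) = 13. J = 20 + 2/5 * 13 = 126/5.

126/5


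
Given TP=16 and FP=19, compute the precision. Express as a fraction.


Precision = TP / (TP + FP) = 16 / 35 = 16/35.

16/35


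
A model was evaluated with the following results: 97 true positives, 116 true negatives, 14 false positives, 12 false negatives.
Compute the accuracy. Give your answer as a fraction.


Accuracy = (TP + TN) / (TP + TN + FP + FN) = (97 + 116) / 239 = 213/239.

213/239


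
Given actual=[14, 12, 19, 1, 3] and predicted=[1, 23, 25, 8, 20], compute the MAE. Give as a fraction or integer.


MAE = (1/5) * (|14-1|=13 + |12-23|=11 + |19-25|=6 + |1-8|=7 + |3-20|=17). Sum = 54. MAE = 54/5.

54/5


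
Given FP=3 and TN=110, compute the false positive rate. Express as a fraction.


FPR = FP / (FP + TN) = 3 / 113 = 3/113.

3/113


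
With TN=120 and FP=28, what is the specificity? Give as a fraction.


Specificity = TN / (TN + FP) = 120 / 148 = 30/37.

30/37


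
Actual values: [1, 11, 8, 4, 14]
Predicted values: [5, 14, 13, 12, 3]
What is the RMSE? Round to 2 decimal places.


MSE = 47.0000. RMSE = sqrt(47.0000) = 6.86.

6.86


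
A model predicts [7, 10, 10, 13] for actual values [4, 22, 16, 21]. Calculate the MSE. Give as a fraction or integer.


MSE = (1/4) * ((4-7)^2=9 + (22-10)^2=144 + (16-10)^2=36 + (21-13)^2=64). Sum = 253. MSE = 253/4.

253/4


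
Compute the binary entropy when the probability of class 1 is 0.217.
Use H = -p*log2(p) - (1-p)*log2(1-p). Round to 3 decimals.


H = -0.217*log2(0.217) - 0.783*log2(0.783) = 0.755.

0.755


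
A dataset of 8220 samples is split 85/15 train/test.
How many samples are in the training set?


Test set = 8220 * 15% = 1233. Training set = 8220 - 1233 = 6987.

6987


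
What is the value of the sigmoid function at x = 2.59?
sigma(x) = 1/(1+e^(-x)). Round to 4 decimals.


sigma(2.59) = 1/(1+e^(-2.59)) = 1/(1+0.075020) = 1/1.075020 = 0.9302.

0.9302


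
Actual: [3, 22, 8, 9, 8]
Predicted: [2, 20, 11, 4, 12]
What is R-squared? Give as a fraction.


Mean(y) = 10. SS_res = 55. SS_tot = 202. R^2 = 1 - 55/(202) = 147/202.

147/202


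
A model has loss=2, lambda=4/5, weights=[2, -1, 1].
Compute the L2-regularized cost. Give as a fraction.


L2 sq norm = sum(w^2) = 6. J = 2 + 4/5 * 6 = 34/5.

34/5


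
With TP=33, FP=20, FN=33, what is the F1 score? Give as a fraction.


Precision = 33/53 = 33/53. Recall = 33/66 = 1/2. F1 = 2*P*R/(P+R) = 66/119.

66/119


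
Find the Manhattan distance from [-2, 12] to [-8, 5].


d = sum of absolute differences: |-2--8|=6 + |12-5|=7 = 13.

13


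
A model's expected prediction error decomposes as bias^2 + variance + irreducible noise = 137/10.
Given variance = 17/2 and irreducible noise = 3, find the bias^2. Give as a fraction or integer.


Total error = bias^2 + variance + irreducible noise. So bias^2 = 137/10 - 17/2 - 3 = 11/5.

11/5


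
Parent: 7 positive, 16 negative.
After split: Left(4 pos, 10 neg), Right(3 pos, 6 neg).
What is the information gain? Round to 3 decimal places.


H(parent) = 0.8865. H(left) = 0.8631, H(right) = 0.9183. Weighted = (14/23)*0.8631 + (9/23)*0.9183 = 0.8847. IG = 0.8865 - 0.8847 = 0.0018, which rounds to 0.002.

0.002


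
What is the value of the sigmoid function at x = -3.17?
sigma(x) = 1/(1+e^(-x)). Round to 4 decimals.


sigma(-3.17) = 1/(1+e^(3.17)) = 1/(1+23.807484) = 1/24.807484 = 0.0403.

0.0403


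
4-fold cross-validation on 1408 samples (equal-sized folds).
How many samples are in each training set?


Each validation fold has 1408/4 = 352 samples. Training set = 1408 - 352 = 1056.

1056


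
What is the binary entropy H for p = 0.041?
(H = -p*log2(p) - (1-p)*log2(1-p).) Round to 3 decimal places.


H = -0.041*log2(0.041) - 0.959*log2(0.959) = 0.247.

0.247


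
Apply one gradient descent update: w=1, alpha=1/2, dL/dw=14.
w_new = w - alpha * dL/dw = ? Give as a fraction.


w_new = 1 - 1/2 * 14 = 1 - 7 = -6.

-6


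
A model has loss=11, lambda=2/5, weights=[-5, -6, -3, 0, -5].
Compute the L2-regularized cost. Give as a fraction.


L2 sq norm = sum(w^2) = 95. J = 11 + 2/5 * 95 = 49.

49


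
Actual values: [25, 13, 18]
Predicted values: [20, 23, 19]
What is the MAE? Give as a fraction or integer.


MAE = (1/3) * (|25-20|=5 + |13-23|=10 + |18-19|=1). Sum = 16. MAE = 16/3.

16/3


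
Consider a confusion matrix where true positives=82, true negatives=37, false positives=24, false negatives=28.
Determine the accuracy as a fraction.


Accuracy = (TP + TN) / (TP + TN + FP + FN) = (82 + 37) / 171 = 119/171.

119/171


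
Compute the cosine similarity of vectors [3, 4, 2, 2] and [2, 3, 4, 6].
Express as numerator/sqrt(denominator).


dot = 38. |a|^2 = 33, |b|^2 = 65. cos = 38/sqrt(2145).

38/sqrt(2145)


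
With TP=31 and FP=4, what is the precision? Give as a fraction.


Precision = TP / (TP + FP) = 31 / 35 = 31/35.

31/35


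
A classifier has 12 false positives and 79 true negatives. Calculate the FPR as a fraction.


FPR = FP / (FP + TN) = 12 / 91 = 12/91.

12/91


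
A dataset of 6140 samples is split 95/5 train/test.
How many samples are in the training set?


Test set = 6140 * 5% = 307. Training set = 6140 - 307 = 5833.

5833


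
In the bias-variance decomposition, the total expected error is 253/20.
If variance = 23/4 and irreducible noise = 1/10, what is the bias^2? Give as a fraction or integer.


Total error = bias^2 + variance + irreducible noise. So bias^2 = 253/20 - 23/4 - 1/10 = 34/5.

34/5


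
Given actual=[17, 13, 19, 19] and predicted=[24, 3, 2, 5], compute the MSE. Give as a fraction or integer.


MSE = (1/4) * ((17-24)^2=49 + (13-3)^2=100 + (19-2)^2=289 + (19-5)^2=196). Sum = 634. MSE = 317/2.

317/2


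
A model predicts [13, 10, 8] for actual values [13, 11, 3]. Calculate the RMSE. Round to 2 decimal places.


MSE = 8.6667. RMSE = sqrt(8.6667) = 2.94.

2.94


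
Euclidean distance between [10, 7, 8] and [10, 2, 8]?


d = sqrt(sum of squared differences). (10-10)^2=0, (7-2)^2=25, (8-8)^2=0. Sum = 25.

5


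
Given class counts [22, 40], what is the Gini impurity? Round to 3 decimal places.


Total = 62. Proportions: 22/62, 40/62. sum(p_i^2) = 0.5421. Gini = 1 - 0.5421 = 0.4579, which rounds to 0.458.

0.458


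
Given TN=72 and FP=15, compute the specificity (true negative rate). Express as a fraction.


Specificity = TN / (TN + FP) = 72 / 87 = 24/29.

24/29


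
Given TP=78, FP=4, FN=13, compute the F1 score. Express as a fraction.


Precision = 78/82 = 39/41. Recall = 78/91 = 6/7. F1 = 2*P*R/(P+R) = 156/173.

156/173


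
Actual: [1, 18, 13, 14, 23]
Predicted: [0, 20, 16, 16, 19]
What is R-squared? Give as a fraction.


Mean(y) = 69/5. SS_res = 34. SS_tot = 1334/5. R^2 = 1 - 34/(1334/5) = 582/667.

582/667


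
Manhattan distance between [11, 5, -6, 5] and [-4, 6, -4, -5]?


d = sum of absolute differences: |11--4|=15 + |5-6|=1 + |-6--4|=2 + |5--5|=10 = 28.

28


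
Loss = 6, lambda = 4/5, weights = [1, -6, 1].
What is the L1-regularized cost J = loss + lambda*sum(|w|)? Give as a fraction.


L1 norm = sum(|w|) = 8. J = 6 + 4/5 * 8 = 62/5.

62/5


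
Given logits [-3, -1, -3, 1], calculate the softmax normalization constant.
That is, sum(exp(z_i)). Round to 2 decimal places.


Denom = e^-3=0.0498 + e^-1=0.3679 + e^-3=0.0498 + e^1=2.7183. Sum = 3.1858, which rounds to 3.19.

3.19


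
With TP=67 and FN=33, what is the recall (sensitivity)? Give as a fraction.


Recall = TP / (TP + FN) = 67 / 100 = 67/100.

67/100


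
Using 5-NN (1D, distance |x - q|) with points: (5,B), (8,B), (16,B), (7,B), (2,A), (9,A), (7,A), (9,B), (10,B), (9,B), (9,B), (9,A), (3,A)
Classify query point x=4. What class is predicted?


Distances: |5-4|=1, |8-4|=4, |16-4|=12, |7-4|=3, |2-4|=2, |9-4|=5, |7-4|=3, |9-4|=5, |10-4|=6, |9-4|=5, |9-4|=5, |9-4|=5, |3-4|=1. 5 nearest: (3,A), (5,B), (2,A), (7,A), (7,B). Counts: {'A': 3, 'B': 2}. Majority class: A.

A


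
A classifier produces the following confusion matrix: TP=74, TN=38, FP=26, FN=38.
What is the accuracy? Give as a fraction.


Accuracy = (TP + TN) / (TP + TN + FP + FN) = (74 + 38) / 176 = 7/11.

7/11


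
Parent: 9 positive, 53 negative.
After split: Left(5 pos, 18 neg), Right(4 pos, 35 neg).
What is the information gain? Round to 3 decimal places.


H(parent) = 0.5976. H(left) = 0.7554, H(right) = 0.4771. Weighted = (23/62)*0.7554 + (39/62)*0.4771 = 0.5803. IG = 0.5976 - 0.5803 = 0.0173, which rounds to 0.017.

0.017


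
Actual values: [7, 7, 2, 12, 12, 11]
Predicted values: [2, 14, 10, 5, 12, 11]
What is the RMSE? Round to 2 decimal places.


MSE = 31.1667. RMSE = sqrt(31.1667) = 5.58.

5.58


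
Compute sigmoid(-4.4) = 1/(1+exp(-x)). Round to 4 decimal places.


sigma(-4.4) = 1/(1+e^(4.4)) = 1/(1+81.450869) = 1/82.450869 = 0.0121.

0.0121


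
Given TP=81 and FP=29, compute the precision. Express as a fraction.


Precision = TP / (TP + FP) = 81 / 110 = 81/110.

81/110


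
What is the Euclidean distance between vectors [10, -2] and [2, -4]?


d = sqrt(sum of squared differences). (10-2)^2=64, (-2--4)^2=4. Sum = 68.

sqrt(68)


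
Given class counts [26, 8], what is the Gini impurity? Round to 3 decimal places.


Total = 34. Proportions: 26/34, 8/34. sum(p_i^2) = 0.6401. Gini = 1 - 0.6401 = 0.3599, which rounds to 0.360.

0.360


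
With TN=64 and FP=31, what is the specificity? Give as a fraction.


Specificity = TN / (TN + FP) = 64 / 95 = 64/95.

64/95


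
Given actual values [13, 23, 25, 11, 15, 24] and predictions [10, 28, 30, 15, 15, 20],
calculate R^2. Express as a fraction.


Mean(y) = 37/2. SS_res = 91. SS_tot = 383/2. R^2 = 1 - 91/(383/2) = 201/383.

201/383


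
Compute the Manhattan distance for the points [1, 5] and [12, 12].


d = sum of absolute differences: |1-12|=11 + |5-12|=7 = 18.

18


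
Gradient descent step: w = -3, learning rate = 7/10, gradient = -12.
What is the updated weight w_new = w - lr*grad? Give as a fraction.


w_new = -3 - 7/10 * -12 = -3 - -42/5 = 27/5.

27/5


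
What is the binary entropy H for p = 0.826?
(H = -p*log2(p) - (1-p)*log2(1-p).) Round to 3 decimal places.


H = -0.826*log2(0.826) - 0.174*log2(0.174) = 0.667.

0.667


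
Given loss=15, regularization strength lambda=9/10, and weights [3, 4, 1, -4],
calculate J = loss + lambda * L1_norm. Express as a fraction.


L1 norm = sum(|w|) = 12. J = 15 + 9/10 * 12 = 129/5.

129/5


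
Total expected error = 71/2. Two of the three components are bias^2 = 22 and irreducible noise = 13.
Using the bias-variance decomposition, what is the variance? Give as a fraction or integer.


Total error = bias^2 + variance + irreducible noise. So variance = 71/2 - 22 - 13 = 1/2.

1/2


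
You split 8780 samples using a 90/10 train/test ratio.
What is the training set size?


Test set = 8780 * 10% = 878. Training set = 8780 - 878 = 7902.

7902


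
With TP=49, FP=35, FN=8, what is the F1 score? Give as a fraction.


Precision = 49/84 = 7/12. Recall = 49/57 = 49/57. F1 = 2*P*R/(P+R) = 98/141.

98/141


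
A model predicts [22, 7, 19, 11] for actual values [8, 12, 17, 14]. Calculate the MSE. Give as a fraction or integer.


MSE = (1/4) * ((8-22)^2=196 + (12-7)^2=25 + (17-19)^2=4 + (14-11)^2=9). Sum = 234. MSE = 117/2.

117/2


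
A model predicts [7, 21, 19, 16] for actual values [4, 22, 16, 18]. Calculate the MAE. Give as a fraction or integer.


MAE = (1/4) * (|4-7|=3 + |22-21|=1 + |16-19|=3 + |18-16|=2). Sum = 9. MAE = 9/4.

9/4


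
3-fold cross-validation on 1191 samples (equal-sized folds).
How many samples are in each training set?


Each validation fold has 1191/3 = 397 samples. Training set = 1191 - 397 = 794.

794


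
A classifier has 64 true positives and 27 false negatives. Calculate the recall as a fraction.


Recall = TP / (TP + FN) = 64 / 91 = 64/91.

64/91


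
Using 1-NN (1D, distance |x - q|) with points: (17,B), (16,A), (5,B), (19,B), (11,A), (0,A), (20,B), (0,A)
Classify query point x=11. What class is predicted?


Distances: |17-11|=6, |16-11|=5, |5-11|=6, |19-11|=8, |11-11|=0, |0-11|=11, |20-11|=9, |0-11|=11. 1 nearest: (11,A). Counts: {'A': 1}. Majority class: A.

A


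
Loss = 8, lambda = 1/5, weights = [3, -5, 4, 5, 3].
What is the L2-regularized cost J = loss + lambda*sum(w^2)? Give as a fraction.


L2 sq norm = sum(w^2) = 84. J = 8 + 1/5 * 84 = 124/5.

124/5


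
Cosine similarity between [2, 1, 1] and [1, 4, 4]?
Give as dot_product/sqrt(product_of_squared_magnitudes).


dot = 10. |a|^2 = 6, |b|^2 = 33. cos = 10/sqrt(198).

10/sqrt(198)


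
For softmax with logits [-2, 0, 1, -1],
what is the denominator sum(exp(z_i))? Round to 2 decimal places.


Denom = e^-2=0.1353 + e^0=1.0000 + e^1=2.7183 + e^-1=0.3679. Sum = 4.2215, which rounds to 4.22.

4.22


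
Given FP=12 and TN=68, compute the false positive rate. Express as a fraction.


FPR = FP / (FP + TN) = 12 / 80 = 3/20.

3/20


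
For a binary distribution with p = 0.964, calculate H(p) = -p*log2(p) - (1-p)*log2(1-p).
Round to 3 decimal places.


H = -0.964*log2(0.964) - 0.036*log2(0.036) = 0.224.

0.224


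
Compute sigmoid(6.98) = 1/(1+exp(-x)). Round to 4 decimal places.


sigma(6.98) = 1/(1+e^(-6.98)) = 1/(1+0.000930) = 1/1.000930 = 0.9991.

0.9991


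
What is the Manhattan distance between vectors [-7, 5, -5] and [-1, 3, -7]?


d = sum of absolute differences: |-7--1|=6 + |5-3|=2 + |-5--7|=2 = 10.

10


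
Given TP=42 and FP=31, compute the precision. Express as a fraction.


Precision = TP / (TP + FP) = 42 / 73 = 42/73.

42/73


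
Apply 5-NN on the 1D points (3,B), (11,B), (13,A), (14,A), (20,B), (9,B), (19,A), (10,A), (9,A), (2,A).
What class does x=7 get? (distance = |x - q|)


Distances: |3-7|=4, |11-7|=4, |13-7|=6, |14-7|=7, |20-7|=13, |9-7|=2, |19-7|=12, |10-7|=3, |9-7|=2, |2-7|=5. 5 nearest: (9,A), (9,B), (10,A), (3,B), (11,B). Counts: {'A': 2, 'B': 3}. Majority class: B.

B


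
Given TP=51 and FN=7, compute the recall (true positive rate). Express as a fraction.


Recall = TP / (TP + FN) = 51 / 58 = 51/58.

51/58


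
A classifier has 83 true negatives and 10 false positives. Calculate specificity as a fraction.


Specificity = TN / (TN + FP) = 83 / 93 = 83/93.

83/93


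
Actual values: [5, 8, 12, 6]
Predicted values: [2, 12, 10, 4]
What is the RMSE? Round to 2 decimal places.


MSE = 8.2500. RMSE = sqrt(8.2500) = 2.87.

2.87


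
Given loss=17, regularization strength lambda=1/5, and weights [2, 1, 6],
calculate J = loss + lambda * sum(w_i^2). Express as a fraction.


L2 sq norm = sum(w^2) = 41. J = 17 + 1/5 * 41 = 126/5.

126/5


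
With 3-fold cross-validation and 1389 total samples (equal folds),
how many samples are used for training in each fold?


Each validation fold has 1389/3 = 463 samples. Training set = 1389 - 463 = 926.

926


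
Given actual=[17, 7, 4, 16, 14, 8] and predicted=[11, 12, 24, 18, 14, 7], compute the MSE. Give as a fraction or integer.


MSE = (1/6) * ((17-11)^2=36 + (7-12)^2=25 + (4-24)^2=400 + (16-18)^2=4 + (14-14)^2=0 + (8-7)^2=1). Sum = 466. MSE = 233/3.

233/3


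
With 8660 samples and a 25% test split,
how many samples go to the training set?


Test set = 8660 * 25% = 2165. Training set = 8660 - 2165 = 6495.

6495


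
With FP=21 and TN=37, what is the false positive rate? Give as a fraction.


FPR = FP / (FP + TN) = 21 / 58 = 21/58.

21/58


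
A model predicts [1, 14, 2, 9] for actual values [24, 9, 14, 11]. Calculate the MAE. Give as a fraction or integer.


MAE = (1/4) * (|24-1|=23 + |9-14|=5 + |14-2|=12 + |11-9|=2). Sum = 42. MAE = 21/2.

21/2


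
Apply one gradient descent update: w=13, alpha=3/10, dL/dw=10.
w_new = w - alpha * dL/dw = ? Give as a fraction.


w_new = 13 - 3/10 * 10 = 13 - 3 = 10.

10


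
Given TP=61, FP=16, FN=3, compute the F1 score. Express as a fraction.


Precision = 61/77 = 61/77. Recall = 61/64 = 61/64. F1 = 2*P*R/(P+R) = 122/141.

122/141


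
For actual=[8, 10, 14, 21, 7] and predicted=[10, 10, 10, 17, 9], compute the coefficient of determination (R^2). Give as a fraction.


Mean(y) = 12. SS_res = 40. SS_tot = 130. R^2 = 1 - 40/(130) = 9/13.

9/13


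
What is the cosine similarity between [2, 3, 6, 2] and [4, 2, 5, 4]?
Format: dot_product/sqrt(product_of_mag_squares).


dot = 52. |a|^2 = 53, |b|^2 = 61. cos = 52/sqrt(3233).

52/sqrt(3233)


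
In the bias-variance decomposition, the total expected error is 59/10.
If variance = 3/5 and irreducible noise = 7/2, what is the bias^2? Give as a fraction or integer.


Total error = bias^2 + variance + irreducible noise. So bias^2 = 59/10 - 3/5 - 7/2 = 9/5.

9/5


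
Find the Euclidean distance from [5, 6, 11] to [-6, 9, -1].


d = sqrt(sum of squared differences). (5--6)^2=121, (6-9)^2=9, (11--1)^2=144. Sum = 274.

sqrt(274)


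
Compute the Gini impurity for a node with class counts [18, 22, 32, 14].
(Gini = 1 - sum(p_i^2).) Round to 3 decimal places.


Total = 86. Proportions: 18/86, 22/86, 32/86, 14/86. sum(p_i^2) = 0.2742. Gini = 1 - 0.2742 = 0.7258, which rounds to 0.726.

0.726


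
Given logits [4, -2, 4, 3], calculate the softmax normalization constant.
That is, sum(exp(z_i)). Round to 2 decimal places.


Denom = e^4=54.5982 + e^-2=0.1353 + e^4=54.5982 + e^3=20.0855. Sum = 129.4172, which rounds to 129.42.

129.42


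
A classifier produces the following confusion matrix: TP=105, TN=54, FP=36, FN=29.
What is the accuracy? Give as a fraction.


Accuracy = (TP + TN) / (TP + TN + FP + FN) = (105 + 54) / 224 = 159/224.

159/224


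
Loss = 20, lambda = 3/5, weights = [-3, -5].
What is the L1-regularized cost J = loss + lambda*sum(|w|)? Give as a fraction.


L1 norm = sum(|w|) = 8. J = 20 + 3/5 * 8 = 124/5.

124/5


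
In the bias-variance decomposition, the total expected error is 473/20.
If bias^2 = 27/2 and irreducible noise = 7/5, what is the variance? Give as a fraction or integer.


Total error = bias^2 + variance + irreducible noise. So variance = 473/20 - 27/2 - 7/5 = 35/4.

35/4


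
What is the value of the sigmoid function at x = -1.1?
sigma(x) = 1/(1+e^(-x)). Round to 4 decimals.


sigma(-1.1) = 1/(1+e^(1.1)) = 1/(1+3.004166) = 1/4.004166 = 0.2497.

0.2497


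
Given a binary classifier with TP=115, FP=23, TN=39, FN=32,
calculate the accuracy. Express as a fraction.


Accuracy = (TP + TN) / (TP + TN + FP + FN) = (115 + 39) / 209 = 14/19.

14/19


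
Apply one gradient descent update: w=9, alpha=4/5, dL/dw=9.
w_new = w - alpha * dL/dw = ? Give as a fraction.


w_new = 9 - 4/5 * 9 = 9 - 36/5 = 9/5.

9/5


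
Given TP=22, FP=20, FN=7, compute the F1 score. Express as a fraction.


Precision = 22/42 = 11/21. Recall = 22/29 = 22/29. F1 = 2*P*R/(P+R) = 44/71.

44/71


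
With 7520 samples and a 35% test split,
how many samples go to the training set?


Test set = 7520 * 35% = 2632. Training set = 7520 - 2632 = 4888.

4888


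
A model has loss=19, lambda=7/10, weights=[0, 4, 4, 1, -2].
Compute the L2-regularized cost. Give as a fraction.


L2 sq norm = sum(w^2) = 37. J = 19 + 7/10 * 37 = 449/10.

449/10


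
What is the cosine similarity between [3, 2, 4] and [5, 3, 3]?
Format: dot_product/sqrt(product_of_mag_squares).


dot = 33. |a|^2 = 29, |b|^2 = 43. cos = 33/sqrt(1247).

33/sqrt(1247)


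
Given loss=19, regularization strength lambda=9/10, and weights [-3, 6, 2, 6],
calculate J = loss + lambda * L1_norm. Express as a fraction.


L1 norm = sum(|w|) = 17. J = 19 + 9/10 * 17 = 343/10.

343/10


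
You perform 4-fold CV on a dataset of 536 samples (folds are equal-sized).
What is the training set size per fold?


Each validation fold has 536/4 = 134 samples. Training set = 536 - 134 = 402.

402


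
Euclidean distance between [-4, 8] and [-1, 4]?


d = sqrt(sum of squared differences). (-4--1)^2=9, (8-4)^2=16. Sum = 25.

5


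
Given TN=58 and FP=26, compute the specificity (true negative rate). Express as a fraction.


Specificity = TN / (TN + FP) = 58 / 84 = 29/42.

29/42


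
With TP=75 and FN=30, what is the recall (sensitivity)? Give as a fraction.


Recall = TP / (TP + FN) = 75 / 105 = 5/7.

5/7


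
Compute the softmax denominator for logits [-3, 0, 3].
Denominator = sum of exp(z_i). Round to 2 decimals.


Denom = e^-3=0.0498 + e^0=1.0000 + e^3=20.0855. Sum = 21.1353, which rounds to 21.14.

21.14


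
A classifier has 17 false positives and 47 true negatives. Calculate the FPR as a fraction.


FPR = FP / (FP + TN) = 17 / 64 = 17/64.

17/64


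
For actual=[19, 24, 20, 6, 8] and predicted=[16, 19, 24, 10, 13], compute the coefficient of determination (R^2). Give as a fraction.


Mean(y) = 77/5. SS_res = 91. SS_tot = 1256/5. R^2 = 1 - 91/(1256/5) = 801/1256.

801/1256


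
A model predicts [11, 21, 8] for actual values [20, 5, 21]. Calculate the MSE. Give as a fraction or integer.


MSE = (1/3) * ((20-11)^2=81 + (5-21)^2=256 + (21-8)^2=169). Sum = 506. MSE = 506/3.

506/3


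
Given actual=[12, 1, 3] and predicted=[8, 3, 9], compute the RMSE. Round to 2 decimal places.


MSE = 18.6667. RMSE = sqrt(18.6667) = 4.32.

4.32


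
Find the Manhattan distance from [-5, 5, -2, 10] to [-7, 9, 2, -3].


d = sum of absolute differences: |-5--7|=2 + |5-9|=4 + |-2-2|=4 + |10--3|=13 = 23.

23


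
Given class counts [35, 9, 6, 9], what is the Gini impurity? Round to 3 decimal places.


Total = 59. Proportions: 35/59, 9/59, 6/59, 9/59. sum(p_i^2) = 0.4088. Gini = 1 - 0.4088 = 0.5912, which rounds to 0.591.

0.591


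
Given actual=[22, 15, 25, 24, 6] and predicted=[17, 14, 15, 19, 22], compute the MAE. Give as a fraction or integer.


MAE = (1/5) * (|22-17|=5 + |15-14|=1 + |25-15|=10 + |24-19|=5 + |6-22|=16). Sum = 37. MAE = 37/5.

37/5


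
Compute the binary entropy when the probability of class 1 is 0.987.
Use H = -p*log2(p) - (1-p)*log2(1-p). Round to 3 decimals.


H = -0.987*log2(0.987) - 0.013*log2(0.013) = 0.100.

0.100


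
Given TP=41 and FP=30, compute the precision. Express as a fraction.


Precision = TP / (TP + FP) = 41 / 71 = 41/71.

41/71


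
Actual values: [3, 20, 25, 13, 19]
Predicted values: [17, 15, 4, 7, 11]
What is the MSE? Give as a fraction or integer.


MSE = (1/5) * ((3-17)^2=196 + (20-15)^2=25 + (25-4)^2=441 + (13-7)^2=36 + (19-11)^2=64). Sum = 762. MSE = 762/5.

762/5


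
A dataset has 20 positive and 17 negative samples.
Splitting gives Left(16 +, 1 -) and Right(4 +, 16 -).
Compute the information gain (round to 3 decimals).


H(parent) = 0.9953. H(left) = 0.3228, H(right) = 0.7219. Weighted = (17/37)*0.3228 + (20/37)*0.7219 = 0.5385. IG = 0.9953 - 0.5385 = 0.4568, which rounds to 0.457.

0.457


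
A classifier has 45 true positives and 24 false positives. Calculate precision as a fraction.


Precision = TP / (TP + FP) = 45 / 69 = 15/23.

15/23


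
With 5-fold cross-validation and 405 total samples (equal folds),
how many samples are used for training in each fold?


Each validation fold has 405/5 = 81 samples. Training set = 405 - 81 = 324.

324


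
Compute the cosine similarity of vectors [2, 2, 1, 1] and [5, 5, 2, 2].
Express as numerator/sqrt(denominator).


dot = 24. |a|^2 = 10, |b|^2 = 58. cos = 24/sqrt(580).

24/sqrt(580)


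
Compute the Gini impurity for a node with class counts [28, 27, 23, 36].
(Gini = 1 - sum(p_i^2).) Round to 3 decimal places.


Total = 114. Proportions: 28/114, 27/114, 23/114, 36/114. sum(p_i^2) = 0.2568. Gini = 1 - 0.2568 = 0.7432, which rounds to 0.743.

0.743


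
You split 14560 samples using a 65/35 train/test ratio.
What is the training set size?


Test set = 14560 * 35% = 5096. Training set = 14560 - 5096 = 9464.

9464


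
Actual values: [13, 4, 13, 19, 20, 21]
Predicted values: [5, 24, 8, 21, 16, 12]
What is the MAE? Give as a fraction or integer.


MAE = (1/6) * (|13-5|=8 + |4-24|=20 + |13-8|=5 + |19-21|=2 + |20-16|=4 + |21-12|=9). Sum = 48. MAE = 8.

8


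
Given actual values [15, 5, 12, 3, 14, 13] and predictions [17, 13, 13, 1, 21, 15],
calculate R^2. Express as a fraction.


Mean(y) = 31/3. SS_res = 126. SS_tot = 382/3. R^2 = 1 - 126/(382/3) = 2/191.

2/191


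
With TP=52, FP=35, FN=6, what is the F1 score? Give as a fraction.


Precision = 52/87 = 52/87. Recall = 52/58 = 26/29. F1 = 2*P*R/(P+R) = 104/145.

104/145


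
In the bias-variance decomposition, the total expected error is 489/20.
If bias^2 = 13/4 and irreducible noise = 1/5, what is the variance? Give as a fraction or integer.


Total error = bias^2 + variance + irreducible noise. So variance = 489/20 - 13/4 - 1/5 = 21.

21


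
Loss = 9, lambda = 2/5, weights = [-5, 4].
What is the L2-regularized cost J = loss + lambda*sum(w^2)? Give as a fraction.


L2 sq norm = sum(w^2) = 41. J = 9 + 2/5 * 41 = 127/5.

127/5


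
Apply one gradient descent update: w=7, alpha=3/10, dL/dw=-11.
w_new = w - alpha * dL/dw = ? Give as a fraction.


w_new = 7 - 3/10 * -11 = 7 - -33/10 = 103/10.

103/10


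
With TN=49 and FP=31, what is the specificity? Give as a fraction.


Specificity = TN / (TN + FP) = 49 / 80 = 49/80.

49/80


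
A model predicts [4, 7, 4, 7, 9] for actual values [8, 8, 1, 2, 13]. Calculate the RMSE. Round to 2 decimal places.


MSE = 13.4000. RMSE = sqrt(13.4000) = 3.66.

3.66


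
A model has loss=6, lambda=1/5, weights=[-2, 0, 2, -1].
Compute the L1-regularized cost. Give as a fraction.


L1 norm = sum(|w|) = 5. J = 6 + 1/5 * 5 = 7.

7


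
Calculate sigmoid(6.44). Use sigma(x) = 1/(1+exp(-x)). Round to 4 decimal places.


sigma(6.44) = 1/(1+e^(-6.44)) = 1/(1+0.001596) = 1/1.001596 = 0.9984.

0.9984


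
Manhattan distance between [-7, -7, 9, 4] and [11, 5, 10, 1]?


d = sum of absolute differences: |-7-11|=18 + |-7-5|=12 + |9-10|=1 + |4-1|=3 = 34.

34


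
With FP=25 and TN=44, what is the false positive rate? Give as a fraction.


FPR = FP / (FP + TN) = 25 / 69 = 25/69.

25/69
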